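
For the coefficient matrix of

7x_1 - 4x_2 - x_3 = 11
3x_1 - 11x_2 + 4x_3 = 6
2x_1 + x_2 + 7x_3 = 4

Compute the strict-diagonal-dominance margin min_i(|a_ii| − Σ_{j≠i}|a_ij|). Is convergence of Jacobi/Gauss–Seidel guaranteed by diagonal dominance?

2

row 1: |7| − (4+1) = 2
row 2: |-11| − (3+4) = 4
row 3: |7| − (2+1) = 4
minimum over rows = 2 → strictly diagonally dominant (convergence guaranteed)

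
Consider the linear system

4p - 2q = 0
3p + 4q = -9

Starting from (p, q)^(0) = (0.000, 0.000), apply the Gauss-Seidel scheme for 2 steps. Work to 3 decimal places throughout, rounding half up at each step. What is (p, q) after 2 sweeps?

(-1.125, -1.406)

Iteration 1:
  p = (0 - (-2)·0.000) / (4) = 0.000
  q = (-9 - (3)·0.000) / (4) = -2.250
Iteration 2:
  p = (0 - (-2)·-2.250) / (4) = -1.125
  q = (-9 - (3)·-1.125) / (4) = -1.406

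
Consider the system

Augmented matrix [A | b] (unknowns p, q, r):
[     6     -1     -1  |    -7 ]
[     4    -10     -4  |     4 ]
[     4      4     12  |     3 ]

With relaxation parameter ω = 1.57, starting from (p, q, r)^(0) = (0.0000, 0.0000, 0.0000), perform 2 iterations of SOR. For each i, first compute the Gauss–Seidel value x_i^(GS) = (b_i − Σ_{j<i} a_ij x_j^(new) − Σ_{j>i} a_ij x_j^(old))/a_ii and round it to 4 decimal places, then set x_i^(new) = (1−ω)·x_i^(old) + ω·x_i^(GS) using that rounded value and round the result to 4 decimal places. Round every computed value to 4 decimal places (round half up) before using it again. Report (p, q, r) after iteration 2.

Iteration 1:
  p: GS value = (-7 - (-1)·0.0000 - (-1)·0.0000) / (6) = -1.1667;  p ← (1−ω)·0.0000 + ω·-1.1667 = -1.8317
  q: GS value = (4 - (4)·-1.8317 - (-4)·0.0000) / (-10) = -1.1327;  q ← (1−ω)·0.0000 + ω·-1.1327 = -1.7783
  r: GS value = (3 - (4)·-1.8317 - (4)·-1.7783) / (12) = 1.4533;  r ← (1−ω)·0.0000 + ω·1.4533 = 2.2817
Iteration 2:
  p: GS value = (-7 - (-1)·-1.7783 - (-1)·2.2817) / (6) = -1.0828;  p ← (1−ω)·-1.8317 + ω·-1.0828 = -0.6559
  q: GS value = (4 - (4)·-0.6559 - (-4)·2.2817) / (-10) = -1.5750;  q ← (1−ω)·-1.7783 + ω·-1.5750 = -1.4591
  r: GS value = (3 - (4)·-0.6559 - (4)·-1.4591) / (12) = 0.9550;  r ← (1−ω)·2.2817 + ω·0.9550 = 0.1988

(-0.6559, -1.4591, 0.1988)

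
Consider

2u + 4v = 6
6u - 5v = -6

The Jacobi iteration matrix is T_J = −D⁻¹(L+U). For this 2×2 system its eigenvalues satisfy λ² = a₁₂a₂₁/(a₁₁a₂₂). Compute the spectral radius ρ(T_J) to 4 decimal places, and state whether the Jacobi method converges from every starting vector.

1.5492

a₁₂a₂₁/(a₁₁a₂₂) = (4)·(6) / ((2)·(-5)) = -2.400000
ρ = √|-2.400000| = √2.400000 = 1.5492
ρ > 1, so Jacobi diverges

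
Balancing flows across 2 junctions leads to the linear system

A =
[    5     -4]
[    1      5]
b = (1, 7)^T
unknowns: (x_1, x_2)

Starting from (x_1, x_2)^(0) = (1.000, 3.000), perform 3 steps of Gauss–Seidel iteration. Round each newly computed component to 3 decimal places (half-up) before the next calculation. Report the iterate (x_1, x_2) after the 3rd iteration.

Iteration 1:
  x_1 = (1 - (-4)·3.000) / (5) = 2.600
  x_2 = (7 - (1)·2.600) / (5) = 0.880
Iteration 2:
  x_1 = (1 - (-4)·0.880) / (5) = 0.904
  x_2 = (7 - (1)·0.904) / (5) = 1.219
Iteration 3:
  x_1 = (1 - (-4)·1.219) / (5) = 1.175
  x_2 = (7 - (1)·1.175) / (5) = 1.165

(1.175, 1.165)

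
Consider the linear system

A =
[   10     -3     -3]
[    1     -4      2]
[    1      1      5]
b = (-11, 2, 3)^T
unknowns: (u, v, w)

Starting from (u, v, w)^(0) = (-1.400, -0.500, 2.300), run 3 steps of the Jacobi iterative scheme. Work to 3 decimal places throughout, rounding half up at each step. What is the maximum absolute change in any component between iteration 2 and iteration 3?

0.233

Iteration 1:
  u = (-11 - (-3)·-0.500 - (-3)·2.300) / (10) = -0.560
  v = (2 - (1)·-1.400 - (2)·2.300) / (-4) = 0.300
  w = (3 - (1)·-1.400 - (1)·-0.500) / (5) = 0.980
Iteration 2:
  u = (-11 - (-3)·0.300 - (-3)·0.980) / (10) = -0.716
  v = (2 - (1)·-0.560 - (2)·0.980) / (-4) = -0.150
  w = (3 - (1)·-0.560 - (1)·0.300) / (5) = 0.652
Iteration 3:
  u = (-11 - (-3)·-0.150 - (-3)·0.652) / (10) = -0.949
  v = (2 - (1)·-0.716 - (2)·0.652) / (-4) = -0.353
  w = (3 - (1)·-0.716 - (1)·-0.150) / (5) = 0.773
Change: (-0.233, -0.203, 0.121) → max |·| = 0.233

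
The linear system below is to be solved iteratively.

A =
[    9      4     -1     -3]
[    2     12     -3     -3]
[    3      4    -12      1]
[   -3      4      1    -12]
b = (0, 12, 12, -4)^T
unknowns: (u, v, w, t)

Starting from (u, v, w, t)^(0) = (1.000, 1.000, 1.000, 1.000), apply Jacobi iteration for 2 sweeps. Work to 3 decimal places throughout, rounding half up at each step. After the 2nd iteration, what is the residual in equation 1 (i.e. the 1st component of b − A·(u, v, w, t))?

Iteration 1:
  u = (0 - (4)·1.000 - (-1)·1.000 - (-3)·1.000) / (9) = 0.000
  v = (12 - (2)·1.000 - (-3)·1.000 - (-3)·1.000) / (12) = 1.333
  w = (12 - (3)·1.000 - (4)·1.000 - (1)·1.000) / (-12) = -0.333
  t = (-4 - (-3)·1.000 - (4)·1.000 - (1)·1.000) / (-12) = 0.500
Iteration 2:
  u = (0 - (4)·1.333 - (-1)·-0.333 - (-3)·0.500) / (9) = -0.463
  v = (12 - (2)·0.000 - (-3)·-0.333 - (-3)·0.500) / (12) = 1.042
  w = (12 - (3)·0.000 - (4)·1.333 - (1)·0.500) / (-12) = -0.514
  t = (-4 - (-3)·0.000 - (4)·1.333 - (1)·-0.333) / (-12) = 0.750
Residual b − A·x = (1.735, 1.130, 2.303, -0.043)

1.735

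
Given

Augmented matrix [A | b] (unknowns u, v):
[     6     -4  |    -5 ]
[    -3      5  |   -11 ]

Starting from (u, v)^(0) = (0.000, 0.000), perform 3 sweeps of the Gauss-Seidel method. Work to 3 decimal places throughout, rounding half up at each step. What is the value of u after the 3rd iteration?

Iteration 1:
  u = (-5 - (-4)·0.000) / (6) = -0.833
  v = (-11 - (-3)·-0.833) / (5) = -2.700
Iteration 2:
  u = (-5 - (-4)·-2.700) / (6) = -2.633
  v = (-11 - (-3)·-2.633) / (5) = -3.780
Iteration 3:
  u = (-5 - (-4)·-3.780) / (6) = -3.353
  v = (-11 - (-3)·-3.353) / (5) = -4.212

-3.353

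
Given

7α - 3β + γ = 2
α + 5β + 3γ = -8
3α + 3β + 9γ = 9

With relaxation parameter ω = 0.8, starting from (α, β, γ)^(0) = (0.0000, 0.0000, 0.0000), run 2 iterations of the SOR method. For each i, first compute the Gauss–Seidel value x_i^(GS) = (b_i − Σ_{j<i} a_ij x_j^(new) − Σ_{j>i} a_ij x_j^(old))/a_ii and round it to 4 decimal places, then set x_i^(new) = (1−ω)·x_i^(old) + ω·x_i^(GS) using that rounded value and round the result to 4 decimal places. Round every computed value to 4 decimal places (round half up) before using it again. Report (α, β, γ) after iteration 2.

Iteration 1:
  α: GS value = (2 - (-3)·0.0000 - (1)·0.0000) / (7) = 0.2857;  α ← (1−ω)·0.0000 + ω·0.2857 = 0.2286
  β: GS value = (-8 - (1)·0.2286 - (3)·0.0000) / (5) = -1.6457;  β ← (1−ω)·0.0000 + ω·-1.6457 = -1.3166
  γ: GS value = (9 - (3)·0.2286 - (3)·-1.3166) / (9) = 1.3627;  γ ← (1−ω)·0.0000 + ω·1.3627 = 1.0902
Iteration 2:
  α: GS value = (2 - (-3)·-1.3166 - (1)·1.0902) / (7) = -0.4343;  α ← (1−ω)·0.2286 + ω·-0.4343 = -0.3017
  β: GS value = (-8 - (1)·-0.3017 - (3)·1.0902) / (5) = -2.1938;  β ← (1−ω)·-1.3166 + ω·-2.1938 = -2.0184
  γ: GS value = (9 - (3)·-0.3017 - (3)·-2.0184) / (9) = 1.7734;  γ ← (1−ω)·1.0902 + ω·1.7734 = 1.6368

(-0.3017, -2.0184, 1.6368)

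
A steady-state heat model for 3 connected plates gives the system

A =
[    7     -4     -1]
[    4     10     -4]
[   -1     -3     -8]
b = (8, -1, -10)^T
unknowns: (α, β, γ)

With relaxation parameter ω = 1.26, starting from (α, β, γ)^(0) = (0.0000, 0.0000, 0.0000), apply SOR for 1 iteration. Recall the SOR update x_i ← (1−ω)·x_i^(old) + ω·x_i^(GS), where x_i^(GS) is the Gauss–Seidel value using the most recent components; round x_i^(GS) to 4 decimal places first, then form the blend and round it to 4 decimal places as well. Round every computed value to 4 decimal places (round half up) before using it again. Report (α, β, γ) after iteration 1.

(1.4401, -0.8518, 1.7506)

Iteration 1:
  α: GS value = (8 - (-4)·0.0000 - (-1)·0.0000) / (7) = 1.1429;  α ← (1−ω)·0.0000 + ω·1.1429 = 1.4401
  β: GS value = (-1 - (4)·1.4401 - (-4)·0.0000) / (10) = -0.6760;  β ← (1−ω)·0.0000 + ω·-0.6760 = -0.8518
  γ: GS value = (-10 - (-1)·1.4401 - (-3)·-0.8518) / (-8) = 1.3894;  γ ← (1−ω)·0.0000 + ω·1.3894 = 1.7506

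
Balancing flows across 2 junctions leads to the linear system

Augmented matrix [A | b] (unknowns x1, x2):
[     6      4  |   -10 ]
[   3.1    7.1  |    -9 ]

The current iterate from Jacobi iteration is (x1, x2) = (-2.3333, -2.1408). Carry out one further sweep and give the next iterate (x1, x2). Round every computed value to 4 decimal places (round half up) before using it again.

(-0.2395, -0.2488)

One sweep:
  x1 = (-10 - (4)·-2.1408) / (6) = -0.2395
  x2 = (-9 - (3.1)·-2.3333) / (7.1) = -0.2488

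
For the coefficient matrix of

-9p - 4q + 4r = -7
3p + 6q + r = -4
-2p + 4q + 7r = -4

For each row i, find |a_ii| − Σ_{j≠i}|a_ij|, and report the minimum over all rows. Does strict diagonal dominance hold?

row 1: |-9| − (4+4) = 1
row 2: |6| − (3+1) = 2
row 3: |7| − (2+4) = 1
minimum over rows = 1 → strictly diagonally dominant (convergence guaranteed)

1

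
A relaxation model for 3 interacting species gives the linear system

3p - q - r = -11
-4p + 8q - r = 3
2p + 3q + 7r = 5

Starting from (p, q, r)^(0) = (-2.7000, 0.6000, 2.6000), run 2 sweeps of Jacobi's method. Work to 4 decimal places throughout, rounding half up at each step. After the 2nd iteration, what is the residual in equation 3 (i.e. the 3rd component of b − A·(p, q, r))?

2.1119

Iteration 1:
  p = (-11 - (-1)·0.6000 - (-1)·2.6000) / (3) = -2.6000
  q = (3 - (-4)·-2.7000 - (-1)·2.6000) / (8) = -0.6500
  r = (5 - (2)·-2.7000 - (3)·0.6000) / (7) = 1.2286
Iteration 2:
  p = (-11 - (-1)·-0.6500 - (-1)·1.2286) / (3) = -3.4738
  q = (3 - (-4)·-2.6000 - (-1)·1.2286) / (8) = -0.7714
  r = (5 - (2)·-2.6000 - (3)·-0.6500) / (7) = 1.7357
Residual b − A·x = (0.3857, -2.9883, 2.1119)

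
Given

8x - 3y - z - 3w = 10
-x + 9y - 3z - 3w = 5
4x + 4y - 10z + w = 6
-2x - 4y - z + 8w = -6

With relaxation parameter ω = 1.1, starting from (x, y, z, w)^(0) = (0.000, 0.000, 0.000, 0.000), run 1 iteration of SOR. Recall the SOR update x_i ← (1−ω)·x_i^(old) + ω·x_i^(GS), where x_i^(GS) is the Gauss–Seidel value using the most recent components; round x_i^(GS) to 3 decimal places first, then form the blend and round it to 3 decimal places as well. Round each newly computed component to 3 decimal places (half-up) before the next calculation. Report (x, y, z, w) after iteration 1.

(1.375, 0.779, 0.288, 0.021)

Iteration 1:
  x: GS value = (10 - (-3)·0.000 - (-1)·0.000 - (-3)·0.000) / (8) = 1.250;  x ← (1−ω)·0.000 + ω·1.250 = 1.375
  y: GS value = (5 - (-1)·1.375 - (-3)·0.000 - (-3)·0.000) / (9) = 0.708;  y ← (1−ω)·0.000 + ω·0.708 = 0.779
  z: GS value = (6 - (4)·1.375 - (4)·0.779 - (1)·0.000) / (-10) = 0.262;  z ← (1−ω)·0.000 + ω·0.262 = 0.288
  w: GS value = (-6 - (-2)·1.375 - (-4)·0.779 - (-1)·0.288) / (8) = 0.019;  w ← (1−ω)·0.000 + ω·0.019 = 0.021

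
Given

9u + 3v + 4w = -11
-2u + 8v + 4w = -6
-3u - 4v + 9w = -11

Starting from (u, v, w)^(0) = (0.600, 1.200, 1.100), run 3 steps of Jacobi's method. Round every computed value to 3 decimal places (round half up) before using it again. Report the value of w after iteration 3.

Iteration 1:
  u = (-11 - (3)·1.200 - (4)·1.100) / (9) = -2.111
  v = (-6 - (-2)·0.600 - (4)·1.100) / (8) = -1.150
  w = (-11 - (-3)·0.600 - (-4)·1.200) / (9) = -0.489
Iteration 2:
  u = (-11 - (3)·-1.150 - (4)·-0.489) / (9) = -0.622
  v = (-6 - (-2)·-2.111 - (4)·-0.489) / (8) = -1.033
  w = (-11 - (-3)·-2.111 - (-4)·-1.150) / (9) = -2.437
Iteration 3:
  u = (-11 - (3)·-1.033 - (4)·-2.437) / (9) = 0.205
  v = (-6 - (-2)·-0.622 - (4)·-2.437) / (8) = 0.313
  w = (-11 - (-3)·-0.622 - (-4)·-1.033) / (9) = -1.889

-1.889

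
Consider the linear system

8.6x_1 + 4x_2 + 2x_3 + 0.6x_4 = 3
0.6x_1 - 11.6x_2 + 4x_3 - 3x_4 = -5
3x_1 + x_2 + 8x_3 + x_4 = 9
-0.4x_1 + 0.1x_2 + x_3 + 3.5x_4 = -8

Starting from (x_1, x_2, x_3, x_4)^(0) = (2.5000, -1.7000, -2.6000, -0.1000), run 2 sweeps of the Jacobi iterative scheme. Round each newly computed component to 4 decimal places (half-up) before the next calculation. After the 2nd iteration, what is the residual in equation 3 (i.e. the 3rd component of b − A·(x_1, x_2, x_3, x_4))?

3.5078

Iteration 1:
  x_1 = (3 - (4)·-1.7000 - (2)·-2.6000 - (0.6)·-0.1000) / (8.6) = 1.7512
  x_2 = (-5 - (0.6)·2.5000 - (4)·-2.6000 - (-3)·-0.1000) / (-11.6) = -0.3103
  x_3 = (9 - (3)·2.5000 - (1)·-1.7000 - (1)·-0.1000) / (8) = 0.4125
  x_4 = (-8 - (-0.4)·2.5000 - (0.1)·-1.7000 - (1)·-2.6000) / (3.5) = -1.2086
Iteration 2:
  x_1 = (3 - (4)·-0.3103 - (2)·0.4125 - (0.6)·-1.2086) / (8.6) = 0.4816
  x_2 = (-5 - (0.6)·1.7512 - (4)·0.4125 - (-3)·-1.2086) / (-11.6) = 0.9764
  x_3 = (9 - (3)·1.7512 - (1)·-0.3103 - (1)·-1.2086) / (8) = 0.6582
  x_4 = (-8 - (-0.4)·1.7512 - (0.1)·-0.3103 - (1)·0.4125) / (3.5) = -2.1946
Residual b − A·x = (-5.0470, -3.1793, 3.5078, -0.8821)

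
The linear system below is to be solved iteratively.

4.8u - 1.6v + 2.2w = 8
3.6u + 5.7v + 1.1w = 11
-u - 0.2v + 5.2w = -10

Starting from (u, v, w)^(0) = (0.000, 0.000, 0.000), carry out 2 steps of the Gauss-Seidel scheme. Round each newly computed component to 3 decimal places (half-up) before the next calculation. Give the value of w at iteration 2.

-1.387

Iteration 1:
  u = (8 - (-1.6)·0.000 - (2.2)·0.000) / (4.8) = 1.667
  v = (11 - (3.6)·1.667 - (1.1)·0.000) / (5.7) = 0.877
  w = (-10 - (-1)·1.667 - (-0.2)·0.877) / (5.2) = -1.569
Iteration 2:
  u = (8 - (-1.6)·0.877 - (2.2)·-1.569) / (4.8) = 2.678
  v = (11 - (3.6)·2.678 - (1.1)·-1.569) / (5.7) = 0.541
  w = (-10 - (-1)·2.678 - (-0.2)·0.541) / (5.2) = -1.387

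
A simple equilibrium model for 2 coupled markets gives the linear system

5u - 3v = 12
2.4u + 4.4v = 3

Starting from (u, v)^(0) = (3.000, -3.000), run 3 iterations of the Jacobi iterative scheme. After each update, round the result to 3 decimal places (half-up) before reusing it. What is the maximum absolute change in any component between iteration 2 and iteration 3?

Iteration 1:
  u = (12 - (-3)·-3.000) / (5) = 0.600
  v = (3 - (2.4)·3.000) / (4.4) = -0.955
Iteration 2:
  u = (12 - (-3)·-0.955) / (5) = 1.827
  v = (3 - (2.4)·0.600) / (4.4) = 0.355
Iteration 3:
  u = (12 - (-3)·0.355) / (5) = 2.613
  v = (3 - (2.4)·1.827) / (4.4) = -0.315
Change: (0.786, -0.670) → max |·| = 0.786

0.786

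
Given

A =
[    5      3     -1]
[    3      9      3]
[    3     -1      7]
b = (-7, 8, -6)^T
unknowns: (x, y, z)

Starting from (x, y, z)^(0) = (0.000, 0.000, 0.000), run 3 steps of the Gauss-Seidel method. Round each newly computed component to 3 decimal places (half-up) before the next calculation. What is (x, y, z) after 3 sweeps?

Iteration 1:
  x = (-7 - (3)·0.000 - (-1)·0.000) / (5) = -1.400
  y = (8 - (3)·-1.400 - (3)·0.000) / (9) = 1.356
  z = (-6 - (3)·-1.400 - (-1)·1.356) / (7) = -0.063
Iteration 2:
  x = (-7 - (3)·1.356 - (-1)·-0.063) / (5) = -2.226
  y = (8 - (3)·-2.226 - (3)·-0.063) / (9) = 1.652
  z = (-6 - (3)·-2.226 - (-1)·1.652) / (7) = 0.333
Iteration 3:
  x = (-7 - (3)·1.652 - (-1)·0.333) / (5) = -2.325
  y = (8 - (3)·-2.325 - (3)·0.333) / (9) = 1.553
  z = (-6 - (3)·-2.325 - (-1)·1.553) / (7) = 0.361

(-2.325, 1.553, 0.361)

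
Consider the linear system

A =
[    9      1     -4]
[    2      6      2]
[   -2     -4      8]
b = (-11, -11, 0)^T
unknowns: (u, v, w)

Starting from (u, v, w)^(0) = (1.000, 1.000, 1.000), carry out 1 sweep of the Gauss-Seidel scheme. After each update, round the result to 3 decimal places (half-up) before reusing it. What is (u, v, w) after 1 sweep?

(-0.889, -1.870, -1.157)

Iteration 1:
  u = (-11 - (1)·1.000 - (-4)·1.000) / (9) = -0.889
  v = (-11 - (2)·-0.889 - (2)·1.000) / (6) = -1.870
  w = (0 - (-2)·-0.889 - (-4)·-1.870) / (8) = -1.157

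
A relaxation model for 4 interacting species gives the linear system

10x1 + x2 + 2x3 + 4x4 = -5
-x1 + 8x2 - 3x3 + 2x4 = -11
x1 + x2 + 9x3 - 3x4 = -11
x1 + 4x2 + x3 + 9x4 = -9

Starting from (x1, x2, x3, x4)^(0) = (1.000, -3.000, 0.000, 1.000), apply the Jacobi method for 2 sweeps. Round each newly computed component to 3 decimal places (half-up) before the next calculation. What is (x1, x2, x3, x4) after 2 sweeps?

Iteration 1:
  x1 = (-5 - (1)·-3.000 - (2)·0.000 - (4)·1.000) / (10) = -0.600
  x2 = (-11 - (-1)·1.000 - (-3)·0.000 - (2)·1.000) / (8) = -1.500
  x3 = (-11 - (1)·1.000 - (1)·-3.000 - (-3)·1.000) / (9) = -0.667
  x4 = (-9 - (1)·1.000 - (4)·-3.000 - (1)·0.000) / (9) = 0.222
Iteration 2:
  x1 = (-5 - (1)·-1.500 - (2)·-0.667 - (4)·0.222) / (10) = -0.305
  x2 = (-11 - (-1)·-0.600 - (-3)·-0.667 - (2)·0.222) / (8) = -1.756
  x3 = (-11 - (1)·-0.600 - (1)·-1.500 - (-3)·0.222) / (9) = -0.915
  x4 = (-9 - (1)·-0.600 - (4)·-1.500 - (1)·-0.667) / (9) = -0.193

(-0.305, -1.756, -0.915, -0.193)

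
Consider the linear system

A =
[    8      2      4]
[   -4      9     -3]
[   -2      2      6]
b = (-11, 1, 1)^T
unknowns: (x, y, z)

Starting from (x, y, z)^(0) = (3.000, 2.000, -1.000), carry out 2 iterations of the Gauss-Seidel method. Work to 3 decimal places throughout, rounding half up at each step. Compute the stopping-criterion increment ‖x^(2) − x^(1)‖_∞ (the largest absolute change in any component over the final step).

Iteration 1:
  x = (-11 - (2)·2.000 - (4)·-1.000) / (8) = -1.375
  y = (1 - (-4)·-1.375 - (-3)·-1.000) / (9) = -0.833
  z = (1 - (-2)·-1.375 - (2)·-0.833) / (6) = -0.014
Iteration 2:
  x = (-11 - (2)·-0.833 - (4)·-0.014) / (8) = -1.160
  y = (1 - (-4)·-1.160 - (-3)·-0.014) / (9) = -0.409
  z = (1 - (-2)·-1.160 - (2)·-0.409) / (6) = -0.084
Change: (0.215, 0.424, -0.070) → max |·| = 0.424

0.424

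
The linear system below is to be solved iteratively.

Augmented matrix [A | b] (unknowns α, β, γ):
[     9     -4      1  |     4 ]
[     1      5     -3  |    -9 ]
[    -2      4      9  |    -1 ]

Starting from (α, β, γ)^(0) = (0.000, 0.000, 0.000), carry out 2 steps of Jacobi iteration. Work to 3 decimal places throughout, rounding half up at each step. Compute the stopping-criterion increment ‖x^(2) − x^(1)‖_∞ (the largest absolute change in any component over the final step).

Iteration 1:
  α = (4 - (-4)·0.000 - (1)·0.000) / (9) = 0.444
  β = (-9 - (1)·0.000 - (-3)·0.000) / (5) = -1.800
  γ = (-1 - (-2)·0.000 - (4)·0.000) / (9) = -0.111
Iteration 2:
  α = (4 - (-4)·-1.800 - (1)·-0.111) / (9) = -0.343
  β = (-9 - (1)·0.444 - (-3)·-0.111) / (5) = -1.955
  γ = (-1 - (-2)·0.444 - (4)·-1.800) / (9) = 0.788
Change: (-0.787, -0.155, 0.899) → max |·| = 0.899

0.899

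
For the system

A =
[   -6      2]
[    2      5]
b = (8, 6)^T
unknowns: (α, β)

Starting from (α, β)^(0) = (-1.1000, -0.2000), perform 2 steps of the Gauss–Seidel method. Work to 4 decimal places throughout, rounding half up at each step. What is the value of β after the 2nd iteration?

1.4987

Iteration 1:
  α = (8 - (2)·-0.2000) / (-6) = -1.4000
  β = (6 - (2)·-1.4000) / (5) = 1.7600
Iteration 2:
  α = (8 - (2)·1.7600) / (-6) = -0.7467
  β = (6 - (2)·-0.7467) / (5) = 1.4987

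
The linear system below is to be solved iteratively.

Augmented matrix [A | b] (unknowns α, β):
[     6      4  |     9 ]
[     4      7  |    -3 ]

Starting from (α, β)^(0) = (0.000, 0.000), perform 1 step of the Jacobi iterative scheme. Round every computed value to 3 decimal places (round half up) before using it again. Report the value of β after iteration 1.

Iteration 1:
  α = (9 - (4)·0.000) / (6) = 1.500
  β = (-3 - (4)·0.000) / (7) = -0.429

-0.429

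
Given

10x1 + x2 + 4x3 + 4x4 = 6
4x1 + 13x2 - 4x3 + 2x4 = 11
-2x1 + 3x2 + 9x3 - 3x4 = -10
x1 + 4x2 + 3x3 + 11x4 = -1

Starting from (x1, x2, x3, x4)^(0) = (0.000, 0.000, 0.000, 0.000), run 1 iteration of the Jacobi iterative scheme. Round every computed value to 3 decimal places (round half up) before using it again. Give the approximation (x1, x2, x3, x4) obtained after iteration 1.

Iteration 1:
  x1 = (6 - (1)·0.000 - (4)·0.000 - (4)·0.000) / (10) = 0.600
  x2 = (11 - (4)·0.000 - (-4)·0.000 - (2)·0.000) / (13) = 0.846
  x3 = (-10 - (-2)·0.000 - (3)·0.000 - (-3)·0.000) / (9) = -1.111
  x4 = (-1 - (1)·0.000 - (4)·0.000 - (3)·0.000) / (11) = -0.091

(0.600, 0.846, -1.111, -0.091)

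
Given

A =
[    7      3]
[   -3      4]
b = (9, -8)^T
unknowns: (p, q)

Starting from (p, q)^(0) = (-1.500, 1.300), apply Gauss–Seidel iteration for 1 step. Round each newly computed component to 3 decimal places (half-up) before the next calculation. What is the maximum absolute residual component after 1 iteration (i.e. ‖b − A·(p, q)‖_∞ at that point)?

8.256

Iteration 1:
  p = (9 - (3)·1.300) / (7) = 0.729
  q = (-8 - (-3)·0.729) / (4) = -1.453
Residual b − A·x = (8.256, -0.001); ∞-norm = 8.256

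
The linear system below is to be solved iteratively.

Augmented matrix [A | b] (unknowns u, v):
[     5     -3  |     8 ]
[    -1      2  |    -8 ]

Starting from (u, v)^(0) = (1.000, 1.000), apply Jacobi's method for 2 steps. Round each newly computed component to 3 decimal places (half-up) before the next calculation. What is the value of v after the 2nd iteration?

Iteration 1:
  u = (8 - (-3)·1.000) / (5) = 2.200
  v = (-8 - (-1)·1.000) / (2) = -3.500
Iteration 2:
  u = (8 - (-3)·-3.500) / (5) = -0.500
  v = (-8 - (-1)·2.200) / (2) = -2.900

-2.900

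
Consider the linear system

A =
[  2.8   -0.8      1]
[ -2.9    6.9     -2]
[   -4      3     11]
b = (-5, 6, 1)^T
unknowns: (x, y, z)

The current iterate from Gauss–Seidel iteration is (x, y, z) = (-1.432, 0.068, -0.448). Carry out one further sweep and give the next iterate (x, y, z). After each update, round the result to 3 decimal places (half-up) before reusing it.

One sweep:
  x = (-5 - (-0.8)·0.068 - (1)·-0.448) / (2.8) = -1.606
  y = (6 - (-2.9)·-1.606 - (-2)·-0.448) / (6.9) = 0.065
  z = (1 - (-4)·-1.606 - (3)·0.065) / (11) = -0.511

(-1.606, 0.065, -0.511)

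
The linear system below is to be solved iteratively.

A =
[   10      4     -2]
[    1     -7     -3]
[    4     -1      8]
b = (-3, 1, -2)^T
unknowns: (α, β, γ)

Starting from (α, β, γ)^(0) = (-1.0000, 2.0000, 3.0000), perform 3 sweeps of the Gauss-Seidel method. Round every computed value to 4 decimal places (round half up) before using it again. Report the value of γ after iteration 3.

Iteration 1:
  α = (-3 - (4)·2.0000 - (-2)·3.0000) / (10) = -0.5000
  β = (1 - (1)·-0.5000 - (-3)·3.0000) / (-7) = -1.5000
  γ = (-2 - (4)·-0.5000 - (-1)·-1.5000) / (8) = -0.1875
Iteration 2:
  α = (-3 - (4)·-1.5000 - (-2)·-0.1875) / (10) = 0.2625
  β = (1 - (1)·0.2625 - (-3)·-0.1875) / (-7) = -0.0250
  γ = (-2 - (4)·0.2625 - (-1)·-0.0250) / (8) = -0.3844
Iteration 3:
  α = (-3 - (4)·-0.0250 - (-2)·-0.3844) / (10) = -0.3669
  β = (1 - (1)·-0.3669 - (-3)·-0.3844) / (-7) = -0.0305
  γ = (-2 - (4)·-0.3669 - (-1)·-0.0305) / (8) = -0.0704

-0.0704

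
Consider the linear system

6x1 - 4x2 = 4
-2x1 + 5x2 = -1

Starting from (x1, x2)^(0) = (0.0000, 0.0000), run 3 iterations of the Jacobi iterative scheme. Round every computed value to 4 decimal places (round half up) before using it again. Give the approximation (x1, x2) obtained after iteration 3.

(0.7111, 0.0133)

Iteration 1:
  x1 = (4 - (-4)·0.0000) / (6) = 0.6667
  x2 = (-1 - (-2)·0.0000) / (5) = -0.2000
Iteration 2:
  x1 = (4 - (-4)·-0.2000) / (6) = 0.5333
  x2 = (-1 - (-2)·0.6667) / (5) = 0.0667
Iteration 3:
  x1 = (4 - (-4)·0.0667) / (6) = 0.7111
  x2 = (-1 - (-2)·0.5333) / (5) = 0.0133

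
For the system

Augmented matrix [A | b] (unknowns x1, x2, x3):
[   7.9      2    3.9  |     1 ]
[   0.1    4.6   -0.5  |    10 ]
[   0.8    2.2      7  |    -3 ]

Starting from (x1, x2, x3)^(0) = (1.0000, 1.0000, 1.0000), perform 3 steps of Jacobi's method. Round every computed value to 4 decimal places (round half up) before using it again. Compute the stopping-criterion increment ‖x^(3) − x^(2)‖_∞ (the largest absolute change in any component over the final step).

Iteration 1:
  x1 = (1 - (2)·1.0000 - (3.9)·1.0000) / (7.9) = -0.6203
  x2 = (10 - (0.1)·1.0000 - (-0.5)·1.0000) / (4.6) = 2.2609
  x3 = (-3 - (0.8)·1.0000 - (2.2)·1.0000) / (7) = -0.8571
Iteration 2:
  x1 = (1 - (2)·2.2609 - (3.9)·-0.8571) / (7.9) = -0.0227
  x2 = (10 - (0.1)·-0.6203 - (-0.5)·-0.8571) / (4.6) = 2.0942
  x3 = (-3 - (0.8)·-0.6203 - (2.2)·2.2609) / (7) = -1.0682
Iteration 3:
  x1 = (1 - (2)·2.0942 - (3.9)·-1.0682) / (7.9) = 0.1237
  x2 = (10 - (0.1)·-0.0227 - (-0.5)·-1.0682) / (4.6) = 2.0583
  x3 = (-3 - (0.8)·-0.0227 - (2.2)·2.0942) / (7) = -1.0842
Change: (0.1464, -0.0359, -0.0160) → max |·| = 0.1464

0.1464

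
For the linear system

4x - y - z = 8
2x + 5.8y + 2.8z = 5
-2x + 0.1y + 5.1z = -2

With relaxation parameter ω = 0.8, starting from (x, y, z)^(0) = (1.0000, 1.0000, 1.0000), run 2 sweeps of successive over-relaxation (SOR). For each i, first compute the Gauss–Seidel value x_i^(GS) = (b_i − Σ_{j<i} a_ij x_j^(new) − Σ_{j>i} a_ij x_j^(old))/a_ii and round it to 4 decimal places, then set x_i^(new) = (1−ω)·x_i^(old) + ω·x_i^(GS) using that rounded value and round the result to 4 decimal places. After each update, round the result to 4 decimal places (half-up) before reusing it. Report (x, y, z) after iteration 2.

(2.1350, -0.1432, 0.4739)

Iteration 1:
  x: GS value = (8 - (-1)·1.0000 - (-1)·1.0000) / (4) = 2.5000;  x ← (1−ω)·1.0000 + ω·2.5000 = 2.2000
  y: GS value = (5 - (2)·2.2000 - (2.8)·1.0000) / (5.8) = -0.3793;  y ← (1−ω)·1.0000 + ω·-0.3793 = -0.1034
  z: GS value = (-2 - (-2)·2.2000 - (0.1)·-0.1034) / (5.1) = 0.4726;  z ← (1−ω)·1.0000 + ω·0.4726 = 0.5781
Iteration 2:
  x: GS value = (8 - (-1)·-0.1034 - (-1)·0.5781) / (4) = 2.1187;  x ← (1−ω)·2.2000 + ω·2.1187 = 2.1350
  y: GS value = (5 - (2)·2.1350 - (2.8)·0.5781) / (5.8) = -0.1532;  y ← (1−ω)·-0.1034 + ω·-0.1532 = -0.1432
  z: GS value = (-2 - (-2)·2.1350 - (0.1)·-0.1432) / (5.1) = 0.4479;  z ← (1−ω)·0.5781 + ω·0.4479 = 0.4739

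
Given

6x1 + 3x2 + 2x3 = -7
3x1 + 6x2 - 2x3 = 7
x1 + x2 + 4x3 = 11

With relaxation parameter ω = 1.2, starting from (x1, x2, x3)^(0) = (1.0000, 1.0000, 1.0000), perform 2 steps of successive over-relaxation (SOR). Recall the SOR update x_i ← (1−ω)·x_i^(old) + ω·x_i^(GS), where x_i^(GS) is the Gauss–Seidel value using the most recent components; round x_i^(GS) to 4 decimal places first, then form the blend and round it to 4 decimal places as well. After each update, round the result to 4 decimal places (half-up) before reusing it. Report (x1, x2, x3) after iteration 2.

Iteration 1:
  x1: GS value = (-7 - (3)·1.0000 - (2)·1.0000) / (6) = -2.0000;  x1 ← (1−ω)·1.0000 + ω·-2.0000 = -2.6000
  x2: GS value = (7 - (3)·-2.6000 - (-2)·1.0000) / (6) = 2.8000;  x2 ← (1−ω)·1.0000 + ω·2.8000 = 3.1600
  x3: GS value = (11 - (1)·-2.6000 - (1)·3.1600) / (4) = 2.6100;  x3 ← (1−ω)·1.0000 + ω·2.6100 = 2.9320
Iteration 2:
  x1: GS value = (-7 - (3)·3.1600 - (2)·2.9320) / (6) = -3.7240;  x1 ← (1−ω)·-2.6000 + ω·-3.7240 = -3.9488
  x2: GS value = (7 - (3)·-3.9488 - (-2)·2.9320) / (6) = 4.1184;  x2 ← (1−ω)·3.1600 + ω·4.1184 = 4.3101
  x3: GS value = (11 - (1)·-3.9488 - (1)·4.3101) / (4) = 2.6597;  x3 ← (1−ω)·2.9320 + ω·2.6597 = 2.6052

(-3.9488, 4.3101, 2.6052)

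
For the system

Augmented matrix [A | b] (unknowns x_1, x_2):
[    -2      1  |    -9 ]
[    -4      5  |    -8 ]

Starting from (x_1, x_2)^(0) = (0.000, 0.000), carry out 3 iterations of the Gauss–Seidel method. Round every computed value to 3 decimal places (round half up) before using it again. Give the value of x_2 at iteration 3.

Iteration 1:
  x_1 = (-9 - (1)·0.000) / (-2) = 4.500
  x_2 = (-8 - (-4)·4.500) / (5) = 2.000
Iteration 2:
  x_1 = (-9 - (1)·2.000) / (-2) = 5.500
  x_2 = (-8 - (-4)·5.500) / (5) = 2.800
Iteration 3:
  x_1 = (-9 - (1)·2.800) / (-2) = 5.900
  x_2 = (-8 - (-4)·5.900) / (5) = 3.120

3.120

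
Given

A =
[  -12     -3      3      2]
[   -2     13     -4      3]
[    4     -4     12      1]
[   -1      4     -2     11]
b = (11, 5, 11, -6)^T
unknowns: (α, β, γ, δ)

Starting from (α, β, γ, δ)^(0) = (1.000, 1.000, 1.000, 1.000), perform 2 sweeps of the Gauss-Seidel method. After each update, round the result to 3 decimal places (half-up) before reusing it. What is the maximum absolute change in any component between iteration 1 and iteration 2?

0.406

Iteration 1:
  α = (11 - (-3)·1.000 - (3)·1.000 - (2)·1.000) / (-12) = -0.750
  β = (5 - (-2)·-0.750 - (-4)·1.000 - (3)·1.000) / (13) = 0.346
  γ = (11 - (4)·-0.750 - (-4)·0.346 - (1)·1.000) / (12) = 1.199
  δ = (-6 - (-1)·-0.750 - (4)·0.346 - (-2)·1.199) / (11) = -0.521
Iteration 2:
  α = (11 - (-3)·0.346 - (3)·1.199 - (2)·-0.521) / (-12) = -0.790
  β = (5 - (-2)·-0.790 - (-4)·1.199 - (3)·-0.521) / (13) = 0.752
  γ = (11 - (4)·-0.790 - (-4)·0.752 - (1)·-0.521) / (12) = 1.474
  δ = (-6 - (-1)·-0.790 - (4)·0.752 - (-2)·1.474) / (11) = -0.623
Change: (-0.040, 0.406, 0.275, -0.102) → max |·| = 0.406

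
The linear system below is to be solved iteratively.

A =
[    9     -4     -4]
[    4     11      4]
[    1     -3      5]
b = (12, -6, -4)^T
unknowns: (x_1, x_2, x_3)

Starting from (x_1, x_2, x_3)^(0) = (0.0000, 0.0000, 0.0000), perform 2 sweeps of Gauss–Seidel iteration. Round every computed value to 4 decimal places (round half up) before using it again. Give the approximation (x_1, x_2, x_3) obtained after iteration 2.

(0.1266, 0.0212, -0.8126)

Iteration 1:
  x_1 = (12 - (-4)·0.0000 - (-4)·0.0000) / (9) = 1.3333
  x_2 = (-6 - (4)·1.3333 - (4)·0.0000) / (11) = -1.0303
  x_3 = (-4 - (1)·1.3333 - (-3)·-1.0303) / (5) = -1.6848
Iteration 2:
  x_1 = (12 - (-4)·-1.0303 - (-4)·-1.6848) / (9) = 0.1266
  x_2 = (-6 - (4)·0.1266 - (4)·-1.6848) / (11) = 0.0212
  x_3 = (-4 - (1)·0.1266 - (-3)·0.0212) / (5) = -0.8126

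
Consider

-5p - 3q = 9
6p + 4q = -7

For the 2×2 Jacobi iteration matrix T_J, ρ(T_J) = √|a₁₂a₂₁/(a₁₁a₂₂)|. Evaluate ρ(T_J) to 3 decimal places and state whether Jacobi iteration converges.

a₁₂a₂₁/(a₁₁a₂₂) = (-3)·(6) / ((-5)·(4)) = 0.900000
ρ = √|0.900000| = √0.900000 = 0.949
ρ < 1, so Jacobi converges

0.949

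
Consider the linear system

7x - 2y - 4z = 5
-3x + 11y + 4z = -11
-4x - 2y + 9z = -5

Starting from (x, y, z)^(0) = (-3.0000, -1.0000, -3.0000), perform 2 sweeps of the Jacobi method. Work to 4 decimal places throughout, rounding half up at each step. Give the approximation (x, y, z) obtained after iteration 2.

Iteration 1:
  x = (5 - (-2)·-1.0000 - (-4)·-3.0000) / (7) = -1.2857
  y = (-11 - (-3)·-3.0000 - (4)·-3.0000) / (11) = -0.7273
  z = (-5 - (-4)·-3.0000 - (-2)·-1.0000) / (9) = -2.1111
Iteration 2:
  x = (5 - (-2)·-0.7273 - (-4)·-2.1111) / (7) = -0.6999
  y = (-11 - (-3)·-1.2857 - (4)·-2.1111) / (11) = -0.5830
  z = (-5 - (-4)·-1.2857 - (-2)·-0.7273) / (9) = -1.2886

(-0.6999, -0.5830, -1.2886)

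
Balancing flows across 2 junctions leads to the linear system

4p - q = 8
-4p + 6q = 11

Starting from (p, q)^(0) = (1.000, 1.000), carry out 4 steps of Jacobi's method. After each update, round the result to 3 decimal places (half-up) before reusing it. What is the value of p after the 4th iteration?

Iteration 1:
  p = (8 - (-1)·1.000) / (4) = 2.250
  q = (11 - (-4)·1.000) / (6) = 2.500
Iteration 2:
  p = (8 - (-1)·2.500) / (4) = 2.625
  q = (11 - (-4)·2.250) / (6) = 3.333
Iteration 3:
  p = (8 - (-1)·3.333) / (4) = 2.833
  q = (11 - (-4)·2.625) / (6) = 3.583
Iteration 4:
  p = (8 - (-1)·3.583) / (4) = 2.896
  q = (11 - (-4)·2.833) / (6) = 3.722

2.896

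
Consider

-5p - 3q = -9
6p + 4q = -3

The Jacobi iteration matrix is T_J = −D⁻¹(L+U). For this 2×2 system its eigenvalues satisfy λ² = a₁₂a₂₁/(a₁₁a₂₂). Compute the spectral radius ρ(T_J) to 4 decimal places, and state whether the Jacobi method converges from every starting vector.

0.9487

a₁₂a₂₁/(a₁₁a₂₂) = (-3)·(6) / ((-5)·(4)) = 0.900000
ρ = √|0.900000| = √0.900000 = 0.9487
ρ < 1, so Jacobi converges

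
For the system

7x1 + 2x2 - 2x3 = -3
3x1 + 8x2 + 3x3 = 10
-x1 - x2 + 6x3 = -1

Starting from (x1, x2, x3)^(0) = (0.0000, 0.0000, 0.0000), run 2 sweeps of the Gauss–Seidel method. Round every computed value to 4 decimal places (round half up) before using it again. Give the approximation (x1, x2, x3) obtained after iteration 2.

(-0.8325, 1.5633, -0.0449)

Iteration 1:
  x1 = (-3 - (2)·0.0000 - (-2)·0.0000) / (7) = -0.4286
  x2 = (10 - (3)·-0.4286 - (3)·0.0000) / (8) = 1.4107
  x3 = (-1 - (-1)·-0.4286 - (-1)·1.4107) / (6) = -0.0030
Iteration 2:
  x1 = (-3 - (2)·1.4107 - (-2)·-0.0030) / (7) = -0.8325
  x2 = (10 - (3)·-0.8325 - (3)·-0.0030) / (8) = 1.5633
  x3 = (-1 - (-1)·-0.8325 - (-1)·1.5633) / (6) = -0.0449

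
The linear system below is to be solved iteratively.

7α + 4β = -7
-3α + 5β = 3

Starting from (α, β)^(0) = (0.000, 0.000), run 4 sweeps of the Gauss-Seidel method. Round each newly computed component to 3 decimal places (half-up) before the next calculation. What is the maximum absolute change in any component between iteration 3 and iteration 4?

Iteration 1:
  α = (-7 - (4)·0.000) / (7) = -1.000
  β = (3 - (-3)·-1.000) / (5) = 0.000
Iteration 2:
  α = (-7 - (4)·0.000) / (7) = -1.000
  β = (3 - (-3)·-1.000) / (5) = 0.000
Iteration 3:
  α = (-7 - (4)·0.000) / (7) = -1.000
  β = (3 - (-3)·-1.000) / (5) = 0.000
Iteration 4:
  α = (-7 - (4)·0.000) / (7) = -1.000
  β = (3 - (-3)·-1.000) / (5) = 0.000
Change: (0.000, 0.000) → max |·| = 0.000

0.000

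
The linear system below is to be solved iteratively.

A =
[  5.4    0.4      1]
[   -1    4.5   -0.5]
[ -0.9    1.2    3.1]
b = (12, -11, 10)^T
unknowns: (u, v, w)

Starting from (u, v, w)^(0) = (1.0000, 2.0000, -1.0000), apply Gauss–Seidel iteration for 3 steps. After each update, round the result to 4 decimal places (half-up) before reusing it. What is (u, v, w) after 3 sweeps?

(1.5476, -1.6251, 4.3042)

Iteration 1:
  u = (12 - (0.4)·2.0000 - (1)·-1.0000) / (5.4) = 2.2593
  v = (-11 - (-1)·2.2593 - (-0.5)·-1.0000) / (4.5) = -2.0535
  w = (10 - (-0.9)·2.2593 - (1.2)·-2.0535) / (3.1) = 4.6766
Iteration 2:
  u = (12 - (0.4)·-2.0535 - (1)·4.6766) / (5.4) = 1.5083
  v = (-11 - (-1)·1.5083 - (-0.5)·4.6766) / (4.5) = -1.5896
  w = (10 - (-0.9)·1.5083 - (1.2)·-1.5896) / (3.1) = 4.2790
Iteration 3:
  u = (12 - (0.4)·-1.5896 - (1)·4.2790) / (5.4) = 1.5476
  v = (-11 - (-1)·1.5476 - (-0.5)·4.2790) / (4.5) = -1.6251
  w = (10 - (-0.9)·1.5476 - (1.2)·-1.6251) / (3.1) = 4.3042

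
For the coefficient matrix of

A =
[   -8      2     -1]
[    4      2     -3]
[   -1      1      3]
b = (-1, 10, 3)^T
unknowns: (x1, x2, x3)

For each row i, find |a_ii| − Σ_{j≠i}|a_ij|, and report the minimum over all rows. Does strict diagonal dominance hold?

row 1: |-8| − (2+1) = 5
row 2: |2| − (4+3) = -5
row 3: |3| − (1+1) = 1
minimum over rows = -5 → not strictly diagonally dominant

-5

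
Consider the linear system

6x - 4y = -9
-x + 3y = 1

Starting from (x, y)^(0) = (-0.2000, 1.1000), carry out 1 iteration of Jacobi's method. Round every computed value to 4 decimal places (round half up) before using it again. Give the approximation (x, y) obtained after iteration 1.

Iteration 1:
  x = (-9 - (-4)·1.1000) / (6) = -0.7667
  y = (1 - (-1)·-0.2000) / (3) = 0.2667

(-0.7667, 0.2667)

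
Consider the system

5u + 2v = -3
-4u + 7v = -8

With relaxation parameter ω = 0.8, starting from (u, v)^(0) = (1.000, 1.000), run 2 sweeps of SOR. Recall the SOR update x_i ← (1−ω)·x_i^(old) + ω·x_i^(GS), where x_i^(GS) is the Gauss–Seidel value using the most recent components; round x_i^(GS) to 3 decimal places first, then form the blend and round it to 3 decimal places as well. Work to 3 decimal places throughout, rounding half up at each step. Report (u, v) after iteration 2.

(-0.283, -1.242)

Iteration 1:
  u: GS value = (-3 - (2)·1.000) / (5) = -1.000;  u ← (1−ω)·1.000 + ω·-1.000 = -0.600
  v: GS value = (-8 - (-4)·-0.600) / (7) = -1.486;  v ← (1−ω)·1.000 + ω·-1.486 = -0.989
Iteration 2:
  u: GS value = (-3 - (2)·-0.989) / (5) = -0.204;  u ← (1−ω)·-0.600 + ω·-0.204 = -0.283
  v: GS value = (-8 - (-4)·-0.283) / (7) = -1.305;  v ← (1−ω)·-0.989 + ω·-1.305 = -1.242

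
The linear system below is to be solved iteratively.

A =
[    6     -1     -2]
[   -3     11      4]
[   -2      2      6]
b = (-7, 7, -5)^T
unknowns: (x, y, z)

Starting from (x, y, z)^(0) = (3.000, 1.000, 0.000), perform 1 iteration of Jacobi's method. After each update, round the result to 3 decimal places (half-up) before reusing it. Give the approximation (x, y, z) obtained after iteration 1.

(-1.000, 1.455, -0.167)

Iteration 1:
  x = (-7 - (-1)·1.000 - (-2)·0.000) / (6) = -1.000
  y = (7 - (-3)·3.000 - (4)·0.000) / (11) = 1.455
  z = (-5 - (-2)·3.000 - (2)·1.000) / (6) = -0.167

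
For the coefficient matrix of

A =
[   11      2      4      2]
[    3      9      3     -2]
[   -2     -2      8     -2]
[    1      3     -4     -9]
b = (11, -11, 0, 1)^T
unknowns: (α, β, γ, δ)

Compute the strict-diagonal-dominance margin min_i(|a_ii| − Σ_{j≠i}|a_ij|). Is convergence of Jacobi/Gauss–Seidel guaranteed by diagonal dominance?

row 1: |11| − (2+4+2) = 3
row 2: |9| − (3+3+2) = 1
row 3: |8| − (2+2+2) = 2
row 4: |-9| − (1+3+4) = 1
minimum over rows = 1 → strictly diagonally dominant (convergence guaranteed)

1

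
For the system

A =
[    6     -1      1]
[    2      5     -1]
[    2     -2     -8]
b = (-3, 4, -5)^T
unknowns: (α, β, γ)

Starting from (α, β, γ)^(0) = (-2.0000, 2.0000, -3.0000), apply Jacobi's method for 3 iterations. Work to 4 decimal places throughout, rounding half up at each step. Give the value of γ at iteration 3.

Iteration 1:
  α = (-3 - (-1)·2.0000 - (1)·-3.0000) / (6) = 0.3333
  β = (4 - (2)·-2.0000 - (-1)·-3.0000) / (5) = 1.0000
  γ = (-5 - (2)·-2.0000 - (-2)·2.0000) / (-8) = -0.3750
Iteration 2:
  α = (-3 - (-1)·1.0000 - (1)·-0.3750) / (6) = -0.2708
  β = (4 - (2)·0.3333 - (-1)·-0.3750) / (5) = 0.5917
  γ = (-5 - (2)·0.3333 - (-2)·1.0000) / (-8) = 0.4583
Iteration 3:
  α = (-3 - (-1)·0.5917 - (1)·0.4583) / (6) = -0.4778
  β = (4 - (2)·-0.2708 - (-1)·0.4583) / (5) = 1.0000
  γ = (-5 - (2)·-0.2708 - (-2)·0.5917) / (-8) = 0.4094

0.4094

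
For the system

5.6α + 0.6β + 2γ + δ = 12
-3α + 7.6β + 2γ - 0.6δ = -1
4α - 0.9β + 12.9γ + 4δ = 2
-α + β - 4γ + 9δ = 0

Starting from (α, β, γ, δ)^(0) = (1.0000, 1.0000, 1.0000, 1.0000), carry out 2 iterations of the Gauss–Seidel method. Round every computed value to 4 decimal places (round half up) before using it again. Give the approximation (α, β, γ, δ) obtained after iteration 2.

Iteration 1:
  α = (12 - (0.6)·1.0000 - (2)·1.0000 - (1)·1.0000) / (5.6) = 1.5000
  β = (-1 - (-3)·1.5000 - (2)·1.0000 - (-0.6)·1.0000) / (7.6) = 0.2763
  γ = (2 - (4)·1.5000 - (-0.9)·0.2763 - (4)·1.0000) / (12.9) = -0.6009
  δ = (0 - (-1)·1.5000 - (1)·0.2763 - (-4)·-0.6009) / (9) = -0.1311
Iteration 2:
  α = (12 - (0.6)·0.2763 - (2)·-0.6009 - (1)·-0.1311) / (5.6) = 2.3513
  β = (-1 - (-3)·2.3513 - (2)·-0.6009 - (-0.6)·-0.1311) / (7.6) = 0.9443
  γ = (2 - (4)·2.3513 - (-0.9)·0.9443 - (4)·-0.1311) / (12.9) = -0.4675
  δ = (0 - (-1)·2.3513 - (1)·0.9443 - (-4)·-0.4675) / (9) = -0.0514

(2.3513, 0.9443, -0.4675, -0.0514)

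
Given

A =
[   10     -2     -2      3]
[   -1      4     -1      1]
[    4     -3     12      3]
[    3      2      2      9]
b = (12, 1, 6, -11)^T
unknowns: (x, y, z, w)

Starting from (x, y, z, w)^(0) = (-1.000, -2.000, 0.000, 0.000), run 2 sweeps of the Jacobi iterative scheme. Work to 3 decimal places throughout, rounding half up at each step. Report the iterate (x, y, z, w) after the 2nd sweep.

(1.400, 0.644, 0.344, -1.563)

Iteration 1:
  x = (12 - (-2)·-2.000 - (-2)·0.000 - (3)·0.000) / (10) = 0.800
  y = (1 - (-1)·-1.000 - (-1)·0.000 - (1)·0.000) / (4) = 0.000
  z = (6 - (4)·-1.000 - (-3)·-2.000 - (3)·0.000) / (12) = 0.333
  w = (-11 - (3)·-1.000 - (2)·-2.000 - (2)·0.000) / (9) = -0.444
Iteration 2:
  x = (12 - (-2)·0.000 - (-2)·0.333 - (3)·-0.444) / (10) = 1.400
  y = (1 - (-1)·0.800 - (-1)·0.333 - (1)·-0.444) / (4) = 0.644
  z = (6 - (4)·0.800 - (-3)·0.000 - (3)·-0.444) / (12) = 0.344
  w = (-11 - (3)·0.800 - (2)·0.000 - (2)·0.333) / (9) = -1.563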